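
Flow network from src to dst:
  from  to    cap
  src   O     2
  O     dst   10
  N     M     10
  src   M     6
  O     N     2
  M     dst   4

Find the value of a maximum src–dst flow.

Augment src→O→dst: bottleneck 2. Total 2.
Augment src→M→dst: bottleneck 4. Total 6.
No augmenting path remains in the residual graph.

6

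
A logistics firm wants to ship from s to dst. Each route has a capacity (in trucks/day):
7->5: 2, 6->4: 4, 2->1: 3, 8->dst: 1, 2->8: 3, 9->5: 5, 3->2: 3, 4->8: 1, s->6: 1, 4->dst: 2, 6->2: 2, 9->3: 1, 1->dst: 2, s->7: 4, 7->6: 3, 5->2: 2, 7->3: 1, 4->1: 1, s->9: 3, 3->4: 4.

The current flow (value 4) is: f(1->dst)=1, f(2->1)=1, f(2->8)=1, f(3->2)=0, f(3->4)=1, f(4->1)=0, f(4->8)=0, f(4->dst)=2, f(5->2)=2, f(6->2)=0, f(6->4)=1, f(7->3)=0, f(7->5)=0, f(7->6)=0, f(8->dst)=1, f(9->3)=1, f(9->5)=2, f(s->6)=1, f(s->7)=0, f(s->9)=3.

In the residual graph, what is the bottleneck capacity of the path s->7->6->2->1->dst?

Residual capacities along the path: s->7: 4, 7->6: 3, 6->2: 2, 2->1: 2, 1->dst: 1.
Minimum is 1.

1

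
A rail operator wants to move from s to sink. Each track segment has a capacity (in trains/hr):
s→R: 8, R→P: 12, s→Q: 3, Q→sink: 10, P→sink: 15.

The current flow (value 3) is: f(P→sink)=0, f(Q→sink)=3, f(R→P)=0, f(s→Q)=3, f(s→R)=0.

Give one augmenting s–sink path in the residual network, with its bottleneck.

s→R→P→sink, bottleneck 8

Residual along s→R→P→sink: s→R: 8, R→P: 12, P→sink: 15.
Bottleneck = min = 8.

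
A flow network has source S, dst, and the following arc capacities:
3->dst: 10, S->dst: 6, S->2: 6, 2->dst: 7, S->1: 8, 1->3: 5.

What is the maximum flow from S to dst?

Augment S->dst: bottleneck 6. Total 6.
Augment S->2->dst: bottleneck 6. Total 12.
Augment S->1->3->dst: bottleneck 5. Total 17.
No augmenting path remains in the residual graph.

17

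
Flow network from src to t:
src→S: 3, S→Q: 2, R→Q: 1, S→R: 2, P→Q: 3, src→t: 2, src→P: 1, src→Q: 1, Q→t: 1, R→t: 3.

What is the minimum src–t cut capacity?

5

Max flow = 5 (via 3 augmenting paths).
In the residual at optimum, the set reachable from src is {P, Q, S, src}.
Cut edges: src→t (cap 2), S→R (cap 2), Q→t (cap 1). Sum = 5.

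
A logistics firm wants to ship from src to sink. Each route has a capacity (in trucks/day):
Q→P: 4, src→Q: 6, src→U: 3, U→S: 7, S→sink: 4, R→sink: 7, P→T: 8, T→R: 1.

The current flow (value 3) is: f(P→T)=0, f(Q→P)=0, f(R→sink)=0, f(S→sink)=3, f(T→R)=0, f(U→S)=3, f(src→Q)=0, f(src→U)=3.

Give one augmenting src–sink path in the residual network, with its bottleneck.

src→Q→P→T→R→sink, bottleneck 1

Residual along src→Q→P→T→R→sink: src→Q: 6, Q→P: 4, P→T: 8, T→R: 1, R→sink: 7.
Bottleneck = min = 1.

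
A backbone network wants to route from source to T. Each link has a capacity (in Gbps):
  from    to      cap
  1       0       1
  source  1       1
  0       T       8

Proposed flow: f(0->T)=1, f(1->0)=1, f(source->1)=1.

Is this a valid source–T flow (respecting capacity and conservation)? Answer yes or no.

Yes

Every edge has 0 ≤ f(e) ≤ cap(e).
At each intermediate node, inflow equals outflow.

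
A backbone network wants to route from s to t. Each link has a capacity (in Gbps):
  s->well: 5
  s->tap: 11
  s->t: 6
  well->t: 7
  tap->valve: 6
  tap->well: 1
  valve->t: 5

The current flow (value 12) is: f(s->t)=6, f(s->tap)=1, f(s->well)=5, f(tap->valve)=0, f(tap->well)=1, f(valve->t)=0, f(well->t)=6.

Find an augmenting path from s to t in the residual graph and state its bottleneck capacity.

s->tap->valve->t, bottleneck 5

Residual along s->tap->valve->t: s->tap: 10, tap->valve: 6, valve->t: 5.
Bottleneck = min = 5.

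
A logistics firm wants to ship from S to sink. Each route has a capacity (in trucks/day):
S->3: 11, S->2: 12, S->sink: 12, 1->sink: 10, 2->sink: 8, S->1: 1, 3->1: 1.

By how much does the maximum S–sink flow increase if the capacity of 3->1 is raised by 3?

3

Original max flow = 22.
After raising cap(3->1), augmenting paths through that edge carry 3 more units.
New max flow = 25. Increase = 3.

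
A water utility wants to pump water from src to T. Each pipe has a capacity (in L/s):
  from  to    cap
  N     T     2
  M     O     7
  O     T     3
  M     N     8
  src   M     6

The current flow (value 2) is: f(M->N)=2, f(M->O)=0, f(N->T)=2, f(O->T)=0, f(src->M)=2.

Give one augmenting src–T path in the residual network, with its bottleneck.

Residual along src->M->O->T: src->M: 4, M->O: 7, O->T: 3.
Bottleneck = min = 3.

src->M->O->T, bottleneck 3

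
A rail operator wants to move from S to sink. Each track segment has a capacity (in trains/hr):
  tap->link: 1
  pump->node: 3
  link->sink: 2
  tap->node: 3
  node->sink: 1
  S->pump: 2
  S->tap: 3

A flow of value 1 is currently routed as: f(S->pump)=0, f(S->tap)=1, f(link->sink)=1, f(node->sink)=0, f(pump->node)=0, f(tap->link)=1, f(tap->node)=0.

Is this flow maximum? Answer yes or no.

Residual path S->tap->node->sink has bottleneck 1 > 0.
Pushing 1 along it raises the flow to 2, so the given flow is not maximum.

No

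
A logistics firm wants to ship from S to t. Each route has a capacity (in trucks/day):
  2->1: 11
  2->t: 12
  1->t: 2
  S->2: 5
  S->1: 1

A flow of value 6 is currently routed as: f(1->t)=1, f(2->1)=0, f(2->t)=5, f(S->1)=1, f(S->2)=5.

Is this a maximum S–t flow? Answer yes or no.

Yes

Residual reachable from S: {S}; t is not reachable.
Saturated cut: S->2, S->1 with total capacity 6 = current flow value. Flow is maximum.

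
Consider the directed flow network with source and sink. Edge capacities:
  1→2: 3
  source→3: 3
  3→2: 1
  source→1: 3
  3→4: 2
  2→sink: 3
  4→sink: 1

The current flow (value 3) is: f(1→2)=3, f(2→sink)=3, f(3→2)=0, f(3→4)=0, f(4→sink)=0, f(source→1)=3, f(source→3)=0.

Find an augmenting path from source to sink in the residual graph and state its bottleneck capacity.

source→3→4→sink, bottleneck 1

Residual along source→3→4→sink: source→3: 3, 3→4: 2, 4→sink: 1.
Bottleneck = min = 1.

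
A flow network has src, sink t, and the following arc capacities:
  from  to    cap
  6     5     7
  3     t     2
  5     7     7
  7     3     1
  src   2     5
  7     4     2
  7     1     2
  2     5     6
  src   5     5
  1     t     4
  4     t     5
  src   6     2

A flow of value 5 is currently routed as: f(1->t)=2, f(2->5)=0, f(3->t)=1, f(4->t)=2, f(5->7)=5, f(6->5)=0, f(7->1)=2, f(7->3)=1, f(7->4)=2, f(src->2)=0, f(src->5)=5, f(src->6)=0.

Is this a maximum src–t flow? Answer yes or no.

Yes

Residual reachable from src: {2, 5, 6, 7, src}; t is not reachable.
Saturated cut: 7->3, 7->1, 7->4 with total capacity 5 = current flow value. Flow is maximum.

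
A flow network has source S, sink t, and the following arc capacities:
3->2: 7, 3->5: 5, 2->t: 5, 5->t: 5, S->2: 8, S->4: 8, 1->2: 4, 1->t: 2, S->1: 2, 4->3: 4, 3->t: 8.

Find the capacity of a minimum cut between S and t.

Max flow = 11 (via 3 augmenting paths).
In the residual at optimum, the set reachable from S is {2, 4, S}.
Cut edges: S->1 (cap 2), 4->3 (cap 4), 2->t (cap 5). Sum = 11.

11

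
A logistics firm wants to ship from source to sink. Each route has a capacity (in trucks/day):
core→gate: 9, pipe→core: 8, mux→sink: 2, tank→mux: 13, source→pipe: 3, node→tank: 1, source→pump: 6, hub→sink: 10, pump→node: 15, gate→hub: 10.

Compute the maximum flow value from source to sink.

Augment source→pump→node→tank→mux→sink: bottleneck 1. Total 1.
Augment source→pipe→core→gate→hub→sink: bottleneck 3. Total 4.
No augmenting path remains in the residual graph.

4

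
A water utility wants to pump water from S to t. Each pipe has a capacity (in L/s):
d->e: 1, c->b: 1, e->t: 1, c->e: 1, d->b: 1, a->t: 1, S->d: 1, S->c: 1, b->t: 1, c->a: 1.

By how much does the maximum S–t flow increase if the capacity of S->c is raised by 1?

Original max flow = 2.
After raising cap(S->c), augmenting paths through that edge carry 1 more unit.
New max flow = 3. Increase = 1.

1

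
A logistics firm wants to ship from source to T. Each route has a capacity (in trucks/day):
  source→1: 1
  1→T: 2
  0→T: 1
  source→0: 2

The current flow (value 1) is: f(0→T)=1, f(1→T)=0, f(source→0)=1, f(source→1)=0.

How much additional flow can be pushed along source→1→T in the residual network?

1

Residual capacities along the path: source→1: 1, 1→T: 2.
Minimum is 1.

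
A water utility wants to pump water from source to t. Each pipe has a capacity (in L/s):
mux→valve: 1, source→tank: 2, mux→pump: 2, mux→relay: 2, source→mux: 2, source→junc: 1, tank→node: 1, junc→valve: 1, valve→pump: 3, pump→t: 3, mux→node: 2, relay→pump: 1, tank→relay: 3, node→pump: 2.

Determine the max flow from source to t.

Augment source→mux→pump→t: bottleneck 2. Total 2.
Augment source→tank→relay→pump→t: bottleneck 1. Total 3.
No augmenting path remains in the residual graph.

3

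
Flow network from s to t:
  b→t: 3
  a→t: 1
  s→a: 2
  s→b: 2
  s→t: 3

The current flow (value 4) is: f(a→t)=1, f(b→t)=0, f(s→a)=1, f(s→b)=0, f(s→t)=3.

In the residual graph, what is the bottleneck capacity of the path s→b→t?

Residual capacities along the path: s→b: 2, b→t: 3.
Minimum is 2.

2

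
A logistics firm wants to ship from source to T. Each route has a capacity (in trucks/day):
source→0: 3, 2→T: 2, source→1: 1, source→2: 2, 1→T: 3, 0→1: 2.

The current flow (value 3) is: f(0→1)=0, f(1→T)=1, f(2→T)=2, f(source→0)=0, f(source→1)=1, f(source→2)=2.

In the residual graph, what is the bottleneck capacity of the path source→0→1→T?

Residual capacities along the path: source→0: 3, 0→1: 2, 1→T: 2.
Minimum is 2.

2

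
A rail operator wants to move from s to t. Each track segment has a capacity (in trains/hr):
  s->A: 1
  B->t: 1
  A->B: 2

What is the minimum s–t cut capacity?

Max flow = 1 (via 1 augmenting path).
In the residual at optimum, the set reachable from s is {s}.
Cut edges: s->A (cap 1). Sum = 1.

1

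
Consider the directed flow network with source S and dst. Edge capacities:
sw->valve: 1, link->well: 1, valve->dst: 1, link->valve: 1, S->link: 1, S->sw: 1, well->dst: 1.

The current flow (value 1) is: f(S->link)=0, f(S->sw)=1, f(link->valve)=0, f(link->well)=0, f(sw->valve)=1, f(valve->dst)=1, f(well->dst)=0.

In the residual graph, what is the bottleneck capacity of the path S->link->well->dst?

1

Residual capacities along the path: S->link: 1, link->well: 1, well->dst: 1.
Minimum is 1.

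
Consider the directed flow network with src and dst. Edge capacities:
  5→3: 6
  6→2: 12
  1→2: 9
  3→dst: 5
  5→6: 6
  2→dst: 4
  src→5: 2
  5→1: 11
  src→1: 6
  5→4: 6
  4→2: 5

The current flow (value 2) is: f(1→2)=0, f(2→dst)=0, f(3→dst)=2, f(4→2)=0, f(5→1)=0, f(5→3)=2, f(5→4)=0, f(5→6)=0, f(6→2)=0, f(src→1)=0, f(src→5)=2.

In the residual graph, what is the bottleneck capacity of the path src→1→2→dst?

Residual capacities along the path: src→1: 6, 1→2: 9, 2→dst: 4.
Minimum is 4.

4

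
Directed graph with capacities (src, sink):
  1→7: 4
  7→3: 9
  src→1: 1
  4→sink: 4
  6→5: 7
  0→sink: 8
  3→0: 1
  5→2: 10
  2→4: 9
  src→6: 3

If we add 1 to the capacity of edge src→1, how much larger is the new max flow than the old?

Original max flow = 4.
Even with extra capacity on src→1, another cut of capacity 4 remains binding.
New max flow = 4. Increase = 0.

0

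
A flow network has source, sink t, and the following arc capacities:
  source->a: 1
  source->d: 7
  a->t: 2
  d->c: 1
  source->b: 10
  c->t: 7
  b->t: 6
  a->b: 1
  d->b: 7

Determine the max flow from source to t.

8

Augment source->a->t: bottleneck 1. Total 1.
Augment source->b->t: bottleneck 6. Total 7.
Augment source->d->c->t: bottleneck 1. Total 8.
No augmenting path remains in the residual graph.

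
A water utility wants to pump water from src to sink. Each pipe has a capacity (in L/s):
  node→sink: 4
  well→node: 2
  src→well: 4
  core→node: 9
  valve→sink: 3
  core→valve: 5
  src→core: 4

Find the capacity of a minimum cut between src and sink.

6

Max flow = 6 (via 3 augmenting paths).
In the residual at optimum, the set reachable from src is {src, well}.
Cut edges: src→core (cap 4), well→node (cap 2). Sum = 6.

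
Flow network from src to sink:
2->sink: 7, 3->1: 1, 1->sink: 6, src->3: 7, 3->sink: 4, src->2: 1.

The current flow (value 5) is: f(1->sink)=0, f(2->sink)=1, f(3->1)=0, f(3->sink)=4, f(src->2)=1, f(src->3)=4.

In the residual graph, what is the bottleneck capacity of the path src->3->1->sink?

Residual capacities along the path: src->3: 3, 3->1: 1, 1->sink: 6.
Minimum is 1.

1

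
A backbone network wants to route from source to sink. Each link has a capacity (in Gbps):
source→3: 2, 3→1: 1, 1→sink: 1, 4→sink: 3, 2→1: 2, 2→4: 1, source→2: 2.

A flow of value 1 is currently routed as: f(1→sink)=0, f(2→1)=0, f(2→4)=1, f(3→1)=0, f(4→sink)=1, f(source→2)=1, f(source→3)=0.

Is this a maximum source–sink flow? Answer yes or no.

No

Residual path source→2→1→sink has bottleneck 1 > 0.
Pushing 1 along it raises the flow to 2, so the given flow is not maximum.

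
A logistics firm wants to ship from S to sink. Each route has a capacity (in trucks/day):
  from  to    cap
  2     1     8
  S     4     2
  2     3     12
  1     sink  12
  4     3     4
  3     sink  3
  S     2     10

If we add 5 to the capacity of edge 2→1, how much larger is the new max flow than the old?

1

Original max flow = 11.
After raising cap(2→1), augmenting paths through that edge carry 1 more unit.
New max flow = 12. Increase = 1.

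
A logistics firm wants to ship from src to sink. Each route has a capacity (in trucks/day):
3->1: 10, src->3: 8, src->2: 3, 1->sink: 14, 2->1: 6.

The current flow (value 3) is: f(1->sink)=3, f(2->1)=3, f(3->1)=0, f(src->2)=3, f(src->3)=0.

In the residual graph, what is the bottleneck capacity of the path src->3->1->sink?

8

Residual capacities along the path: src->3: 8, 3->1: 10, 1->sink: 11.
Minimum is 8.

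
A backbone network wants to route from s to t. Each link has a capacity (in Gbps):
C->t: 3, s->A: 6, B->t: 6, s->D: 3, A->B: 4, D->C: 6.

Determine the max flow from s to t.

7

Augment s->A->B->t: bottleneck 4. Total 4.
Augment s->D->C->t: bottleneck 3. Total 7.
No augmenting path remains in the residual graph.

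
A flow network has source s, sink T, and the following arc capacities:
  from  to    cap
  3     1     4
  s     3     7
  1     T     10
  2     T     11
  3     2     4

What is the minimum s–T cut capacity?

7

Max flow = 7 (via 2 augmenting paths).
In the residual at optimum, the set reachable from s is {s}.
Cut edges: s->3 (cap 7). Sum = 7.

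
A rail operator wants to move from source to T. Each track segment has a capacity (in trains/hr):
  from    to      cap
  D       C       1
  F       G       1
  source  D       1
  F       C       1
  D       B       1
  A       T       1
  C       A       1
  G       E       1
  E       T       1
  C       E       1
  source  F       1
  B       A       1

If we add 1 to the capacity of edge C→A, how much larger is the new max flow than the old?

0

Original max flow = 2.
Edge C→A does not cross the min cut (source side {source}), so extra capacity there cannot help.
New max flow = 2. Increase = 0.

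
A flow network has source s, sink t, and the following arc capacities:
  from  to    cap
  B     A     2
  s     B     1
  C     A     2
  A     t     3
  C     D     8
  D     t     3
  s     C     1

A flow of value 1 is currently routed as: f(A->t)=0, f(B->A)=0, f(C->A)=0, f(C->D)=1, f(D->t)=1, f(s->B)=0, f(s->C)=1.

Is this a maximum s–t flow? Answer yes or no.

No

Residual path s->B->A->t has bottleneck 1 > 0.
Pushing 1 along it raises the flow to 2, so the given flow is not maximum.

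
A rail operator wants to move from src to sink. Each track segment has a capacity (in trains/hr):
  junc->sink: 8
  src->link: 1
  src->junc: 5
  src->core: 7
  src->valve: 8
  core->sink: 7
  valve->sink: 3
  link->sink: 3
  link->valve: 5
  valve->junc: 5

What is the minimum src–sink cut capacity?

19

Max flow = 19 (via 5 augmenting paths).
In the residual at optimum, the set reachable from src is {junc, src, valve}.
Cut edges: src->link (cap 1), src->core (cap 7), valve->sink (cap 3), junc->sink (cap 8). Sum = 19.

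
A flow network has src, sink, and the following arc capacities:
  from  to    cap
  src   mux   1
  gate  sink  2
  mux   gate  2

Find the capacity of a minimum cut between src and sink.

Max flow = 1 (via 1 augmenting path).
In the residual at optimum, the set reachable from src is {src}.
Cut edges: src→mux (cap 1). Sum = 1.

1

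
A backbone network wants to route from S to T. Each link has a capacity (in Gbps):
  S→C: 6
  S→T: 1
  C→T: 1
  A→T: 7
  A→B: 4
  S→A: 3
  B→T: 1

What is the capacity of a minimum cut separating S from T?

5

Max flow = 5 (via 3 augmenting paths).
In the residual at optimum, the set reachable from S is {C, S}.
Cut edges: S→A (cap 3), S→T (cap 1), C→T (cap 1). Sum = 5.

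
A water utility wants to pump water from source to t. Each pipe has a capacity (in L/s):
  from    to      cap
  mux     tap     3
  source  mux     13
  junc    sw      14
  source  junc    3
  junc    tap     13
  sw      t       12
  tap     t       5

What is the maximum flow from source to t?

Augment source→mux→tap→t: bottleneck 3. Total 3.
Augment source→junc→tap→t: bottleneck 2. Total 5.
Augment source→junc→sw→t: bottleneck 1. Total 6.
No augmenting path remains in the residual graph.

6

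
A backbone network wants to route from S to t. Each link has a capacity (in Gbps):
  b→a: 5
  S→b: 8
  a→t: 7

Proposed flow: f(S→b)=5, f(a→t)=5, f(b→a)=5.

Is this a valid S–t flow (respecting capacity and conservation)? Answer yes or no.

Yes

Every edge has 0 ≤ f(e) ≤ cap(e).
At each intermediate node, inflow equals outflow.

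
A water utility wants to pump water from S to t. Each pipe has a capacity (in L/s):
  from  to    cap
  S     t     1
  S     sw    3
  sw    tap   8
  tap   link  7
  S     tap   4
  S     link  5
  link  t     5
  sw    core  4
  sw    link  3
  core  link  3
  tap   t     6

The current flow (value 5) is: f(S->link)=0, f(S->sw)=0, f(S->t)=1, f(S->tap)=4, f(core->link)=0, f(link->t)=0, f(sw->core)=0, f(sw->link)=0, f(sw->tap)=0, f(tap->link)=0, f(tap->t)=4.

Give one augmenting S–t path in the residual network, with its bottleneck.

Residual along S->link->t: S->link: 5, link->t: 5.
Bottleneck = min = 5.

S->link->t, bottleneck 5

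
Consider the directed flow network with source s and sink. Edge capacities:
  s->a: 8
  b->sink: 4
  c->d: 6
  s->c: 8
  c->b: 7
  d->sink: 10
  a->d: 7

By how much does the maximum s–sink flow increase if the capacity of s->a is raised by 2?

Original max flow = 14.
Edge s->a does not cross the min cut (source side {a, b, c, d, s}), so extra capacity there cannot help.
New max flow = 14. Increase = 0.

0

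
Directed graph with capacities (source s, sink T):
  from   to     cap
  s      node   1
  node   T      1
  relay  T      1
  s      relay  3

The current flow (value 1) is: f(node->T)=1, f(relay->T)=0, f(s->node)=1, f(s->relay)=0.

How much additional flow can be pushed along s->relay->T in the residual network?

1

Residual capacities along the path: s->relay: 3, relay->T: 1.
Minimum is 1.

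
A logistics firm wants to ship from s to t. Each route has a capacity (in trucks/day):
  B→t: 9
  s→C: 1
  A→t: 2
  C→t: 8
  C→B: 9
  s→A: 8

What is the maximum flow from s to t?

3

Augment s→C→t: bottleneck 1. Total 1.
Augment s→A→t: bottleneck 2. Total 3.
No augmenting path remains in the residual graph.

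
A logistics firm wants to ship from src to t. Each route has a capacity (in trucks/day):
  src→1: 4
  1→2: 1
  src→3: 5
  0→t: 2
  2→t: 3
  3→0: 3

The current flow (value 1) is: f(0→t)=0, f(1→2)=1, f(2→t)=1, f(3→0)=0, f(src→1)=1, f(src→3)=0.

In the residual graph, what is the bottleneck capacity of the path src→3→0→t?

2

Residual capacities along the path: src→3: 5, 3→0: 3, 0→t: 2.
Minimum is 2.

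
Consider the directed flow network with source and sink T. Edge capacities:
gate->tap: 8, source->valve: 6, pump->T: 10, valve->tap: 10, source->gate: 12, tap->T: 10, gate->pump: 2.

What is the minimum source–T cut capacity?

Max flow = 12 (via 3 augmenting paths).
In the residual at optimum, the set reachable from source is {gate, source, tap, valve}.
Cut edges: gate->pump (cap 2), tap->T (cap 10). Sum = 12.

12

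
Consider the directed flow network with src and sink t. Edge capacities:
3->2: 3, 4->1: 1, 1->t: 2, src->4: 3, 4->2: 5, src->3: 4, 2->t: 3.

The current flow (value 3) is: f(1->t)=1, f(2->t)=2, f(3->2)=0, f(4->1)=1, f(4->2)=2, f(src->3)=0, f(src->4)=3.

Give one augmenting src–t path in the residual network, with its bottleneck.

Residual along src->3->2->t: src->3: 4, 3->2: 3, 2->t: 1.
Bottleneck = min = 1.

src->3->2->t, bottleneck 1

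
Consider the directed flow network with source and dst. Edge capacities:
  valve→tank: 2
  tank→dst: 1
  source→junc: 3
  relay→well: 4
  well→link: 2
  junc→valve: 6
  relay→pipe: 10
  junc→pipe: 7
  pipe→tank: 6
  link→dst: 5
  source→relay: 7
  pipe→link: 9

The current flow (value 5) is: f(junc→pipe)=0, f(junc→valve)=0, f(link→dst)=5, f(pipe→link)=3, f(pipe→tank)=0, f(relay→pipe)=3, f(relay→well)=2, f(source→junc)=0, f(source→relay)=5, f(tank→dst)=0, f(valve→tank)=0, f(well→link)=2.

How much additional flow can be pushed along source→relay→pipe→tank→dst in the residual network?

1

Residual capacities along the path: source→relay: 2, relay→pipe: 7, pipe→tank: 6, tank→dst: 1.
Minimum is 1.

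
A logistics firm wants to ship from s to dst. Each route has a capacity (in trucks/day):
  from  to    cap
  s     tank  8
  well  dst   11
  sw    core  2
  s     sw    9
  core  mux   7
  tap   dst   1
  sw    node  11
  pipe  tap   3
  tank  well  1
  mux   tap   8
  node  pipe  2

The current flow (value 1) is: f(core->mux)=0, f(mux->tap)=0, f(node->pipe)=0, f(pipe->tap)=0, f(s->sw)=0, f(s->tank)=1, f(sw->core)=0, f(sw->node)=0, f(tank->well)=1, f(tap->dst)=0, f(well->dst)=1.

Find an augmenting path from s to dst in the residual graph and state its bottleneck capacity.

s->sw->core->mux->tap->dst, bottleneck 1

Residual along s->sw->core->mux->tap->dst: s->sw: 9, sw->core: 2, core->mux: 7, mux->tap: 8, tap->dst: 1.
Bottleneck = min = 1.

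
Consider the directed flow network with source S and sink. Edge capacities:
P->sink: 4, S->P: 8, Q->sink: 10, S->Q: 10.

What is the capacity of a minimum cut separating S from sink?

14

Max flow = 14 (via 2 augmenting paths).
In the residual at optimum, the set reachable from S is {P, S}.
Cut edges: S->Q (cap 10), P->sink (cap 4). Sum = 14.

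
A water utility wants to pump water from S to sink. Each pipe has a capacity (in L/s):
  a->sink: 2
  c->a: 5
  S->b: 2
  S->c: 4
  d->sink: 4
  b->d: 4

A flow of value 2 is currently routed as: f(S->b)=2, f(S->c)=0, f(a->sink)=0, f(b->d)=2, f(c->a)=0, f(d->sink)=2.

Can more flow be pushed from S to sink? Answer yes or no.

Yes

Residual path S->c->a->sink has bottleneck 2 > 0.
Pushing 2 along it raises the flow to 4, so the given flow is not maximum.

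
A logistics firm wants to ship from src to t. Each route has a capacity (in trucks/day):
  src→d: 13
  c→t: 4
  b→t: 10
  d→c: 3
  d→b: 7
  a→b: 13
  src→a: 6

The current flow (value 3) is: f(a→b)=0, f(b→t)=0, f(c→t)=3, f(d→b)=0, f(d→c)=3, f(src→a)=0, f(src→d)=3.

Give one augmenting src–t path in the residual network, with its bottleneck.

src→d→b→t, bottleneck 7

Residual along src→d→b→t: src→d: 10, d→b: 7, b→t: 10.
Bottleneck = min = 7.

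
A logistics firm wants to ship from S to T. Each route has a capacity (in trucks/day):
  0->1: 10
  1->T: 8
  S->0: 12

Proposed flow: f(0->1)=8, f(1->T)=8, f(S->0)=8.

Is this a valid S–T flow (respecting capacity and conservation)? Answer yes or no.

Yes

Every edge has 0 ≤ f(e) ≤ cap(e).
At each intermediate node, inflow equals outflow.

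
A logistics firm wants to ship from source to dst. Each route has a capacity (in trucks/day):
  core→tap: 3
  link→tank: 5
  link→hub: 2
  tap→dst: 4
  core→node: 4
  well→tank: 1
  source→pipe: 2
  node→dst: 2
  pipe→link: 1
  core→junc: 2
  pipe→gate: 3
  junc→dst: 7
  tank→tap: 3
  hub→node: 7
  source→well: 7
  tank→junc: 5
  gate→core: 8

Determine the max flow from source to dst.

Augment source→well→tank→tap→dst: bottleneck 1. Total 1.
Augment source→pipe→gate→core→junc→dst: bottleneck 2. Total 3.
No augmenting path remains in the residual graph.

3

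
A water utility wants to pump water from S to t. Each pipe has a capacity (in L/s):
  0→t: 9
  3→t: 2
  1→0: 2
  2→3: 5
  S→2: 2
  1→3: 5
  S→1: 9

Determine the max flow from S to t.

Augment S→2→3→t: bottleneck 2. Total 2.
Augment S→1→0→t: bottleneck 2. Total 4.
No augmenting path remains in the residual graph.

4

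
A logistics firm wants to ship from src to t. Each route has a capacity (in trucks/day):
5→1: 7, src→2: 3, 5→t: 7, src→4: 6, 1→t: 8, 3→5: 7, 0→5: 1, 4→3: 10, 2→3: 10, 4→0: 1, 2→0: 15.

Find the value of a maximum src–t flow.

8

Augment src→2→0→5→t: bottleneck 1. Total 1.
Augment src→2→3→5→t: bottleneck 2. Total 3.
Augment src→4→3→5→t: bottleneck 4. Total 7.
Augment src→4→3→5→1→t: bottleneck 1. Total 8.
No augmenting path remains in the residual graph.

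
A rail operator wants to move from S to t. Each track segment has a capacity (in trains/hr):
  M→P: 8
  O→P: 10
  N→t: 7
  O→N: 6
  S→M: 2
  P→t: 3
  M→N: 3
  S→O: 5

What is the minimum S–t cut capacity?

Max flow = 7 (via 3 augmenting paths).
In the residual at optimum, the set reachable from S is {S}.
Cut edges: S→O (cap 5), S→M (cap 2). Sum = 7.

7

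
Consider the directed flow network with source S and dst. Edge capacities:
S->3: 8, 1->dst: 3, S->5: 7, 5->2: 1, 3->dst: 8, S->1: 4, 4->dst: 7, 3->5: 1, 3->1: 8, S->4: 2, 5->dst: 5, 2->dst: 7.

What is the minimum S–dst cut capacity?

19

Max flow = 19 (via 5 augmenting paths).
In the residual at optimum, the set reachable from S is {1, 5, S}.
Cut edges: S->3 (cap 8), S->4 (cap 2), 5->2 (cap 1), 5->dst (cap 5), 1->dst (cap 3). Sum = 19.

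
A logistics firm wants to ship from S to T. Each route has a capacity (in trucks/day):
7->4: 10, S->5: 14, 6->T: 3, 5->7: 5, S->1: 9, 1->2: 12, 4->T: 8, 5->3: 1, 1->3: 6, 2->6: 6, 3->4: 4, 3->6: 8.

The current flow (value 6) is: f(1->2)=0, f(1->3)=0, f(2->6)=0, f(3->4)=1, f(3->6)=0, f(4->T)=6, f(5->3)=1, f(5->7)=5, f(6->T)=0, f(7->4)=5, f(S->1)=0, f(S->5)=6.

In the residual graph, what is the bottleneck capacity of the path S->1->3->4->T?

2

Residual capacities along the path: S->1: 9, 1->3: 6, 3->4: 3, 4->T: 2.
Minimum is 2.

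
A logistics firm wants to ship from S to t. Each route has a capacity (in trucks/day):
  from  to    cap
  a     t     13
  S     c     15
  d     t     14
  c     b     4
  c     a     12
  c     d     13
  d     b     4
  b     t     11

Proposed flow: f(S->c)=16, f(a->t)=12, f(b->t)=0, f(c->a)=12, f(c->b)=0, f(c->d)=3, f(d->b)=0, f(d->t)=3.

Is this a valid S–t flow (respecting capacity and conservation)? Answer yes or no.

Capacity violated on S->c: flow 16 > capacity 15.

No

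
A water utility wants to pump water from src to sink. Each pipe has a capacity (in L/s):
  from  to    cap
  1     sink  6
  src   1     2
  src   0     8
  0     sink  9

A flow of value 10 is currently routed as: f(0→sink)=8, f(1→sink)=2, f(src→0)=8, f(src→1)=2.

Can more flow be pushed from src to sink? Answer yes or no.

Residual reachable from src: {src}; sink is not reachable.
Saturated cut: src→1, src→0 with total capacity 10 = current flow value. Flow is maximum.

No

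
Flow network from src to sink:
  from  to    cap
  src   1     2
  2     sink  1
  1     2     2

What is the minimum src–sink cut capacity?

1

Max flow = 1 (via 1 augmenting path).
In the residual at optimum, the set reachable from src is {1, 2, src}.
Cut edges: 2->sink (cap 1). Sum = 1.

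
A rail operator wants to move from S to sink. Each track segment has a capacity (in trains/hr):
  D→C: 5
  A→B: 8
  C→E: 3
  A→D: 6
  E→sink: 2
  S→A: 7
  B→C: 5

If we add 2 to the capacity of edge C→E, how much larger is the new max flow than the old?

Original max flow = 2.
Edge C→E does not cross the min cut (source side {A, B, C, D, E, S}), so extra capacity there cannot help.
New max flow = 2. Increase = 0.

0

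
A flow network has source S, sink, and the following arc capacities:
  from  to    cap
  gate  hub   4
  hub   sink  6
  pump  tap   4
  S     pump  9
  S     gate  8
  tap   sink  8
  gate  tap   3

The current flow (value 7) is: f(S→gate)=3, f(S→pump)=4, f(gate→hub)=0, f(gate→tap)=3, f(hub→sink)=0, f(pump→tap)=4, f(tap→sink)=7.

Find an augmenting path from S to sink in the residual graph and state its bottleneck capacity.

S→gate→hub→sink, bottleneck 4

Residual along S→gate→hub→sink: S→gate: 5, gate→hub: 4, hub→sink: 6.
Bottleneck = min = 4.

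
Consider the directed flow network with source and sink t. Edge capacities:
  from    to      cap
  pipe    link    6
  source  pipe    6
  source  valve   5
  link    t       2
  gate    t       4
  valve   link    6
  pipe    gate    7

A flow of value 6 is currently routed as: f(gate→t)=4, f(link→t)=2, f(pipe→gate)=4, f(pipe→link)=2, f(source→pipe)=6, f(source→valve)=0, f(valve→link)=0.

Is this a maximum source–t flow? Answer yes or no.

Residual reachable from source: {gate, link, pipe, source, valve}; t is not reachable.
Saturated cut: gate→t, link→t with total capacity 6 = current flow value. Flow is maximum.

Yes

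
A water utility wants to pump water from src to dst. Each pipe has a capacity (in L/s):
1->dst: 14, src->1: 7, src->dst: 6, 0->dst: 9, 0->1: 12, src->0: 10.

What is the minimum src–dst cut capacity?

Max flow = 23 (via 4 augmenting paths).
In the residual at optimum, the set reachable from src is {src}.
Cut edges: src->0 (cap 10), src->1 (cap 7), src->dst (cap 6). Sum = 23.

23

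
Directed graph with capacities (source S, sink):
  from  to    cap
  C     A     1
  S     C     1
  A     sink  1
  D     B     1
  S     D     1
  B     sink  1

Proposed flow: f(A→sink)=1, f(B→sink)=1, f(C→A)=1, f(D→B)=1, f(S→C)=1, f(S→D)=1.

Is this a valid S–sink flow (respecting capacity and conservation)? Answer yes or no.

Every edge has 0 ≤ f(e) ≤ cap(e).
At each intermediate node, inflow equals outflow.

Yes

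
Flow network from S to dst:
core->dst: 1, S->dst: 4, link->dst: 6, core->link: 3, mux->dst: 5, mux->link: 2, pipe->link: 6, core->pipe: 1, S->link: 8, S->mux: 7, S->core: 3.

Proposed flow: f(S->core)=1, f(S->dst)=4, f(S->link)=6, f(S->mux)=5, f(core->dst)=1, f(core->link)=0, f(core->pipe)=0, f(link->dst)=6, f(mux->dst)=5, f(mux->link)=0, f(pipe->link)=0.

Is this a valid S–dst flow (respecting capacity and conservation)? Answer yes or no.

Every edge has 0 ≤ f(e) ≤ cap(e).
At each intermediate node, inflow equals outflow.

Yes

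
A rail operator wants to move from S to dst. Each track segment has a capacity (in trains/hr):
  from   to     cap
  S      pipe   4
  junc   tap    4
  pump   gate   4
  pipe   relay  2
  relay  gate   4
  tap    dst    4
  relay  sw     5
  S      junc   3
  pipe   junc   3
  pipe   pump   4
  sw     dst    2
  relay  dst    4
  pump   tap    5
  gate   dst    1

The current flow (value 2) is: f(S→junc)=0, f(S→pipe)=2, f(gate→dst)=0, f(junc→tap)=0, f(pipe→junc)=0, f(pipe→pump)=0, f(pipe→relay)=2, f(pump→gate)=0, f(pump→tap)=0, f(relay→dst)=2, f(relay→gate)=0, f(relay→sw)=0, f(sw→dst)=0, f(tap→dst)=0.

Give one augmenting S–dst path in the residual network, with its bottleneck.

S→junc→tap→dst, bottleneck 3

Residual along S→junc→tap→dst: S→junc: 3, junc→tap: 4, tap→dst: 4.
Bottleneck = min = 3.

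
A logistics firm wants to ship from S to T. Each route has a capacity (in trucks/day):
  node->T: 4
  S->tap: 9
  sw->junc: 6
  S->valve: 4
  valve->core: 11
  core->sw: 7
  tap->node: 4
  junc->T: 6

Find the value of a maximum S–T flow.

Augment S->tap->node->T: bottleneck 4. Total 4.
Augment S->valve->core->sw->junc->T: bottleneck 4. Total 8.
No augmenting path remains in the residual graph.

8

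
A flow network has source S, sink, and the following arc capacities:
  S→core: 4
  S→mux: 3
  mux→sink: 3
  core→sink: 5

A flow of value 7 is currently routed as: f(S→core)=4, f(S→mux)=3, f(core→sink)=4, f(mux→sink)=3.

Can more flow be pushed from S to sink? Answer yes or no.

Residual reachable from S: {S}; sink is not reachable.
Saturated cut: S→core, S→mux with total capacity 7 = current flow value. Flow is maximum.

No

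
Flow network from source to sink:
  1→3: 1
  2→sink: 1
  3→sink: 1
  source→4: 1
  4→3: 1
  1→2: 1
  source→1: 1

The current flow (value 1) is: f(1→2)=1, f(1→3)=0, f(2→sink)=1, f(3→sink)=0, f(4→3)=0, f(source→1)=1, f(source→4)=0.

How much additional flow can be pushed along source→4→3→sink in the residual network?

1

Residual capacities along the path: source→4: 1, 4→3: 1, 3→sink: 1.
Minimum is 1.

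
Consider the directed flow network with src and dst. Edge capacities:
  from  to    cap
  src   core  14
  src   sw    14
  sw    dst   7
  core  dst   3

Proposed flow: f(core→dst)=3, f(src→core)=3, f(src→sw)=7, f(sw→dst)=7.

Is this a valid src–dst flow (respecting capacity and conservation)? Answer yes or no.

Yes

Every edge has 0 ≤ f(e) ≤ cap(e).
At each intermediate node, inflow equals outflow.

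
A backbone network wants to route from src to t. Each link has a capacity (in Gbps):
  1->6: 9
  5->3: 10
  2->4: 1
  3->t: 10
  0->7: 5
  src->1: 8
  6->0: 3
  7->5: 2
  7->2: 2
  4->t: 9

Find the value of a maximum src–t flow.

3

Augment src->1->6->0->7->2->4->t: bottleneck 1. Total 1.
Augment src->1->6->0->7->5->3->t: bottleneck 2. Total 3.
No augmenting path remains in the residual graph.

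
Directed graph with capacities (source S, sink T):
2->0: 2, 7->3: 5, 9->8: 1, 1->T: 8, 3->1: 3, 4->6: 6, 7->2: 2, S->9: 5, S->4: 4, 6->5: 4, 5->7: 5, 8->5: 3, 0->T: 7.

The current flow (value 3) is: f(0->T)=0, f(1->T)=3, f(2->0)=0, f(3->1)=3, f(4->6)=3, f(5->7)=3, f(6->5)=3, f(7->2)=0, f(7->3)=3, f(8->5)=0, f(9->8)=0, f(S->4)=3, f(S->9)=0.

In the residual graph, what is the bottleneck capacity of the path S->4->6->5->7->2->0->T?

1

Residual capacities along the path: S->4: 1, 4->6: 3, 6->5: 1, 5->7: 2, 7->2: 2, 2->0: 2, 0->T: 7.
Minimum is 1.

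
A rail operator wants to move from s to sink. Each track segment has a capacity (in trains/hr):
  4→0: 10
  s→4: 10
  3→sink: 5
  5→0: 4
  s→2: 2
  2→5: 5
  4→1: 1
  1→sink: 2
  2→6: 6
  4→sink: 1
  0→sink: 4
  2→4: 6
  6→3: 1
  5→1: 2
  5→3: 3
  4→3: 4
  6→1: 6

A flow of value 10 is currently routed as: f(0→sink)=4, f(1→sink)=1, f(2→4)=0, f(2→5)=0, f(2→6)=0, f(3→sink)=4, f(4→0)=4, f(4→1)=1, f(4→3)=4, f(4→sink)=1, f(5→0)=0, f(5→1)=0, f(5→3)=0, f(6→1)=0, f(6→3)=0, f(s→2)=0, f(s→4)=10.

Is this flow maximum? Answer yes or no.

Residual path s→2→6→3→sink has bottleneck 1 > 0.
Pushing 1 along it raises the flow to 11, so the given flow is not maximum.

No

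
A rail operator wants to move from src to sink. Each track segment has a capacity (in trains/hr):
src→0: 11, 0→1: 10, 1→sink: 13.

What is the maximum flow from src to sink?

Augment src→0→1→sink: bottleneck 10. Total 10.
No augmenting path remains in the residual graph.

10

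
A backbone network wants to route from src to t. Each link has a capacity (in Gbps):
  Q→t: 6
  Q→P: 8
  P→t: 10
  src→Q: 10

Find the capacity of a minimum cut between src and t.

10

Max flow = 10 (via 2 augmenting paths).
In the residual at optimum, the set reachable from src is {src}.
Cut edges: src→Q (cap 10). Sum = 10.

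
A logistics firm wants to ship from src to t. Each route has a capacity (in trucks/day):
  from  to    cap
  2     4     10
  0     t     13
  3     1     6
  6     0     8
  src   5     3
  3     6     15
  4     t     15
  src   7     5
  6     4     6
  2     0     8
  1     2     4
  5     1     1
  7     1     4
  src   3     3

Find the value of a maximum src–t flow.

Augment src→3→6→0→t: bottleneck 3. Total 3.
Augment src→5→1→2→0→t: bottleneck 1. Total 4.
Augment src→7→1→2→0→t: bottleneck 3. Total 7.
No augmenting path remains in the residual graph.

7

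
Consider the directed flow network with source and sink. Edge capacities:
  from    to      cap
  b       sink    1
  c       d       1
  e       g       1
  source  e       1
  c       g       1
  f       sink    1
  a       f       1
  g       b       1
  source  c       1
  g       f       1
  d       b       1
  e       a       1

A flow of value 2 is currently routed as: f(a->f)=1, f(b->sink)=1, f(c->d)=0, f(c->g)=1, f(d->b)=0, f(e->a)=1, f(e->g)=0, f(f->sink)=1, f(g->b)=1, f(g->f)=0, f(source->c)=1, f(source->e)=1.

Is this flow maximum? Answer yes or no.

Yes

Residual reachable from source: {source}; sink is not reachable.
Saturated cut: source->e, source->c with total capacity 2 = current flow value. Flow is maximum.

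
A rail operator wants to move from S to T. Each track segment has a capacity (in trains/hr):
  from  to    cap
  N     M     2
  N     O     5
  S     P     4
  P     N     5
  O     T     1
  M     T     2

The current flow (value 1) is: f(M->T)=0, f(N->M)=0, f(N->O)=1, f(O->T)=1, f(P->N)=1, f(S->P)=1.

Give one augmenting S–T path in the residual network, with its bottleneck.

Residual along S->P->N->M->T: S->P: 3, P->N: 4, N->M: 2, M->T: 2.
Bottleneck = min = 2.

S->P->N->M->T, bottleneck 2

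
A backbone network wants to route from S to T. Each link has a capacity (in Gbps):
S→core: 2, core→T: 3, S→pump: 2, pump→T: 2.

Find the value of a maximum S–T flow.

4

Augment S→pump→T: bottleneck 2. Total 2.
Augment S→core→T: bottleneck 2. Total 4.
No augmenting path remains in the residual graph.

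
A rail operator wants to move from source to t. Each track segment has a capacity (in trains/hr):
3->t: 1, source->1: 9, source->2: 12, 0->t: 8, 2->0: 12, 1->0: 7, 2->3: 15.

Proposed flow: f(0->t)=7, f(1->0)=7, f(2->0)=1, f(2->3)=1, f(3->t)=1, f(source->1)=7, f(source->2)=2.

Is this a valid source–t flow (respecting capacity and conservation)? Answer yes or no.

Conservation fails at 0: inflow 8 ≠ outflow 7.

No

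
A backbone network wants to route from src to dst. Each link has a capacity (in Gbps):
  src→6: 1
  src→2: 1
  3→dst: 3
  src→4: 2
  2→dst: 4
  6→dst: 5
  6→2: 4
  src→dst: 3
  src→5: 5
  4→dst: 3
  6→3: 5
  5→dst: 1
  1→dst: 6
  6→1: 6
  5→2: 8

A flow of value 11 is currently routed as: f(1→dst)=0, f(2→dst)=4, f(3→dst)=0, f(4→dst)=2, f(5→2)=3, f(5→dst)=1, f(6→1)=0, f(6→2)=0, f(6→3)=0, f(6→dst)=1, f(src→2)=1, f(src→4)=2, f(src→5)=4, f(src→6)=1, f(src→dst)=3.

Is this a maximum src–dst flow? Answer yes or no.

Yes

Residual reachable from src: {2, 5, src}; dst is not reachable.
Saturated cut: src→4, src→6, src→dst, 5→dst, 2→dst with total capacity 11 = current flow value. Flow is maximum.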